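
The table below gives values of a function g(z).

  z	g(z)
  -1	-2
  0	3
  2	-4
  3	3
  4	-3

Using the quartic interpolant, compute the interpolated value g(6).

Evaluate each Lagrange basis at z = 6:
L_0(6) = (6)·(4)·(3)·(2)/[(-1)·(-3)·(-4)·(-5)] = 12/5
L_1(6) = (7)·(4)·(3)·(2)/[(1)·(-2)·(-3)·(-4)] = -7
L_2(6) = (7)·(6)·(3)·(2)/[(3)·(2)·(-1)·(-2)] = 21
L_3(6) = (7)·(6)·(4)·(2)/[(4)·(3)·(1)·(-1)] = -28
L_4(6) = (7)·(6)·(4)·(3)/[(5)·(4)·(2)·(1)] = 63/5
Sum: (-2)·(12/5) + 3·(-7) + (-4)·(21) + 3·(-28) + (-3)·(63/5) = -1158/5

-1158/5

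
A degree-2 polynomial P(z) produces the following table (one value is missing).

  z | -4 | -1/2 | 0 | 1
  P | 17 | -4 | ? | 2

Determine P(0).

-3

The 3 known values determine P uniquely (degree ≤ 2).
Evaluate each Lagrange basis at z = 0:
L_0(0) = (1/2)·(-1)/[(-7/2)·(-5)] = -1/35
L_1(0) = (4)·(-1)/[(7/2)·(-3/2)] = 16/21
L_2(0) = (4)·(1/2)/[(5)·(3/2)] = 4/15
Sum: 17·(-1/35) + (-4)·(16/21) + 2·(4/15) = -3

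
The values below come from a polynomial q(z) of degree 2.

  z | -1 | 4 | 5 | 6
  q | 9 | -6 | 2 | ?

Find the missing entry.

The 3 known values determine q uniquely (degree ≤ 2).
Evaluate each Lagrange basis at z = 6:
L_0(6) = (2)·(1)/[(-5)·(-6)] = 1/15
L_1(6) = (7)·(1)/[(5)·(-1)] = -7/5
L_2(6) = (7)·(2)/[(6)·(1)] = 7/3
Sum: 9·(1/15) + (-6)·(-7/5) + 2·(7/3) = 41/3

41/3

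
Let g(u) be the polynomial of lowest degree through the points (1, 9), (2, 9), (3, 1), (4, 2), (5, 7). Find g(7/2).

L_0(7/2) = (3/2)·(1/2)·(-1/2)·(-3/2)/[(-1)·(-2)·(-3)·(-4)] = 3/128
L_1(7/2) = (5/2)·(1/2)·(-1/2)·(-3/2)/[(1)·(-1)·(-2)·(-3)] = -5/32
L_2(7/2) = (5/2)·(3/2)·(-1/2)·(-3/2)/[(2)·(1)·(-1)·(-2)] = 45/64
L_3(7/2) = (5/2)·(3/2)·(1/2)·(-3/2)/[(3)·(2)·(1)·(-1)] = 15/32
L_4(7/2) = (5/2)·(3/2)·(1/2)·(-1/2)/[(4)·(3)·(2)·(1)] = -5/128
Sum: 9·(3/128) + 9·(-5/32) + 1·(45/64) + 2·(15/32) + 7·(-5/128) = 11/64

11/64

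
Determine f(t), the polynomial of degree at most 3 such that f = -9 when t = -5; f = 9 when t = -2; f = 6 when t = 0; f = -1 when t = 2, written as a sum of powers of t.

Newton's divided differences:
f[-5,-2] = (9 - (-9)) / (-2 - (-5)) = 6
f[-2,0] = (6 - 9) / (0 - (-2)) = -3/2
f[0,2] = (-1 - 6) / (2 - 0) = -7/2
f[-5,-2,0] = (-3/2 - 6) / (0 - (-5)) = -3/2
f[-2,0,2] = (-7/2 - (-3/2)) / (2 - (-2)) = -1/2
f[-5,-2,0,2] = (-1/2 - (-3/2)) / (2 - (-5)) = 1/7
f(t) = -9 + 6·(t + 5) + (-3/2)·(t + 5)(t + 2) + (1/7)·(t + 5)(t + 2)t
Expanding: f(t) = (1/7)t^3 - (1/2)t^2 - (43/14)t + 6

f(t) = (1/7)t^3 - (1/2)t^2 - (43/14)t + 6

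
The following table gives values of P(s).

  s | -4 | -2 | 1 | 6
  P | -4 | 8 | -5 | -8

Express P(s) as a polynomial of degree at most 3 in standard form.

P(s) = (19/75)s^3 - (4/5)s^2 - (442/75)s + 36/25

L_0(s) = (s + 2)(s - 1)(s - 6) / [-100] = -(1/100)s^3 + (1/20)s^2 + (2/25)s - 3/25
L_1(s) = (s + 4)(s - 1)(s - 6) / [48] = (1/48)s^3 - (1/16)s^2 - (11/24)s + 1/2
L_2(s) = (s + 4)(s + 2)(s - 6) / [-75] = -(1/75)s^3 + (28/75)s + 16/25
L_3(s) = (s + 4)(s + 2)(s - 1) / [400] = (1/400)s^3 + (1/80)s^2 + (1/200)s - 1/50
P(s) = (-4)·L_0 + 8·L_1 + (-5)·L_2 + (-8)·L_3
  (-4)·L_0(s) = (1/25)s^3 - (1/5)s^2 - (8/25)s + 12/25
  8·L_1(s) = (1/6)s^3 - (1/2)s^2 - (11/3)s + 4
  (-5)·L_2(s) = (1/15)s^3 - (28/15)s - 16/5
  (-8)·L_3(s) = -(1/50)s^3 - (1/10)s^2 - (1/25)s + 4/25
Adding term by term: (19/75)s^3 - (4/5)s^2 - (442/75)s + 36/25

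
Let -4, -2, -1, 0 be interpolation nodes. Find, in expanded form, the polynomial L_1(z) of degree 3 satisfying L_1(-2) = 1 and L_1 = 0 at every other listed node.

L_1(z) = (z + 4)(z + 1)z / [(2)·(-1)·(-2)]
       = (z^3 + 5z^2 + 4z) / (4)

L_1(z) = (1/4)z^3 + (5/4)z^2 + z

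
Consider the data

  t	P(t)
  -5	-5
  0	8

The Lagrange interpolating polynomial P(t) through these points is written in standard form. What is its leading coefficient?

13/5

The leading coefficient equals the top divided difference P[-5,0].
P[-5,0] = (8 - (-5)) / (0 - (-5)) = 13/5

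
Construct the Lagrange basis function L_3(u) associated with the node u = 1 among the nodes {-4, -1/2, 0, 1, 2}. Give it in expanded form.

L_3(u) = -(2/15)u^4 - (1/3)u^3 + (14/15)u^2 + (8/15)u

L_3(u) = (u + 4)(u + 1/2)u(u - 2) / [(5)·(3/2)·(1)·(-1)]
       = (u^4 + (5/2)u^3 - 7u^2 - 4u) / (-15/2)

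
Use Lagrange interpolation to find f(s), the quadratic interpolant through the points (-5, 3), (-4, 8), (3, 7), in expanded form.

f(s) = -(9/14)s^2 - (11/14)s + 106/7

Build the Lagrange basis polynomials:
L_0(s) = (s + 4)(s - 3) / [8] = (1/8)s^2 + (1/8)s - 3/2
L_1(s) = (s + 5)(s - 3) / [-7] = -(1/7)s^2 - (2/7)s + 15/7
L_2(s) = (s + 5)(s + 4) / [56] = (1/56)s^2 + (9/56)s + 5/14
f(s) = 3·L_0 + 8·L_1 + 7·L_2
  3·L_0(s) = (3/8)s^2 + (3/8)s - 9/2
  8·L_1(s) = -(8/7)s^2 - (16/7)s + 120/7
  7·L_2(s) = (1/8)s^2 + (9/8)s + 5/2
Adding term by term: -(9/14)s^2 - (11/14)s + 106/7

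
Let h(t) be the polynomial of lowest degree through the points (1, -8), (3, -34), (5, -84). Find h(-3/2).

-37/4

Evaluate each Lagrange basis at t = -3/2:
L_0(-3/2) = (-9/2)·(-13/2)/[(-2)·(-4)] = 117/32
L_1(-3/2) = (-5/2)·(-13/2)/[(2)·(-2)] = -65/16
L_2(-3/2) = (-5/2)·(-9/2)/[(4)·(2)] = 45/32
Sum: (-8)·(117/32) + (-34)·(-65/16) + (-84)·(45/32) = -37/4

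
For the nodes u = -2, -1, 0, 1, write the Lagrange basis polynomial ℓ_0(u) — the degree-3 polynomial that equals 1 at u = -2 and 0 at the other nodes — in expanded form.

ℓ_0(u) = (u + 1)u(u - 1) / [(-1)·(-2)·(-3)]
       = (u^3 - u) / (-6)

ℓ_0(u) = -(1/6)u^3 + (1/6)u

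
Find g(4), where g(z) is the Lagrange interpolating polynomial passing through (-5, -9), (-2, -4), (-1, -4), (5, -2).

Evaluate each Lagrange basis at z = 4:
L_0(4) = (6)·(5)·(-1)/[(-3)·(-4)·(-10)] = 1/4
L_1(4) = (9)·(5)·(-1)/[(3)·(-1)·(-7)] = -15/7
L_2(4) = (9)·(6)·(-1)/[(4)·(1)·(-6)] = 9/4
L_3(4) = (9)·(6)·(5)/[(10)·(7)·(6)] = 9/14
Sum: (-9)·(1/4) + (-4)·(-15/7) + (-4)·(9/4) + (-2)·(9/14) = -111/28

-111/28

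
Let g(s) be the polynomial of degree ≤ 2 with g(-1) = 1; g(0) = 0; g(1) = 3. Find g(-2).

Evaluate each Lagrange basis at s = -2:
L_0(-2) = (-2)·(-3)/[(-1)·(-2)] = 3
L_1(-2) = (-1)·(-3)/[(1)·(-1)] = -3
L_2(-2) = (-1)·(-2)/[(2)·(1)] = 1
Sum: 1·(3) + 0 + 3·(1) = 6

6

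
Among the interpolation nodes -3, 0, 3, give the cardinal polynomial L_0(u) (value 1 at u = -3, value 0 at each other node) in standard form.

L_0(u) = u(u - 3) / [(-3)·(-6)]
       = (u^2 - 3u) / (18)

L_0(u) = (1/18)u^2 - (1/6)u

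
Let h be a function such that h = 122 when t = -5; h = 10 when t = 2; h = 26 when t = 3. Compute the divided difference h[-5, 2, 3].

4

h[-5,2] = (10 - 122) / (2 - (-5)) = -16
h[2,3] = (26 - 10) / (3 - 2) = 16
h[-5,2,3] = (16 - (-16)) / (3 - (-5)) = 4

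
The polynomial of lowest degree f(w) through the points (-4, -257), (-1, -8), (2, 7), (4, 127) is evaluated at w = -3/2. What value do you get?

-161/8

L_0(-3/2) = (-1/2)·(-7/2)·(-11/2)/[(-3)·(-6)·(-8)] = 77/1152
L_1(-3/2) = (5/2)·(-7/2)·(-11/2)/[(3)·(-3)·(-5)] = 77/72
L_2(-3/2) = (5/2)·(-1/2)·(-11/2)/[(6)·(3)·(-2)] = -55/288
L_3(-3/2) = (5/2)·(-1/2)·(-7/2)/[(8)·(5)·(2)] = 7/128
Sum: (-257)·(77/1152) + (-8)·(77/72) + 7·(-55/288) + 127·(7/128) = -161/8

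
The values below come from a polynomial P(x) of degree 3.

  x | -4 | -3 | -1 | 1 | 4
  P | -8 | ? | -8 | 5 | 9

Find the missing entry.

The 4 known values determine P uniquely (degree ≤ 3).
Evaluate each Lagrange basis at x = -3:
L_0(-3) = (-2)·(-4)·(-7)/[(-3)·(-5)·(-8)] = 7/15
L_1(-3) = (1)·(-4)·(-7)/[(3)·(-2)·(-5)] = 14/15
L_2(-3) = (1)·(-2)·(-7)/[(5)·(2)·(-3)] = -7/15
L_3(-3) = (1)·(-2)·(-4)/[(8)·(5)·(3)] = 1/15
Sum: (-8)·(7/15) + (-8)·(14/15) + 5·(-7/15) + 9·(1/15) = -194/15

-194/15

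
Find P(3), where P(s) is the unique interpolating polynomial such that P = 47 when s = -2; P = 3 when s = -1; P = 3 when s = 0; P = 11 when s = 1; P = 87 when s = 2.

387

Using Newton's divided-difference form:
P[-2,-1] = (3 - 47) / (-1 - (-2)) = -44
P[-1,0] = (3 - 3) / (0 - (-1)) = 0
P[0,1] = (11 - 3) / (1 - 0) = 8
P[1,2] = (87 - 11) / (2 - 1) = 76
P[-2,-1,0] = (0 - (-44)) / (0 - (-2)) = 22
P[-1,0,1] = (8 - 0) / (1 - (-1)) = 4
P[0,1,2] = (76 - 8) / (2 - 0) = 34
P[-2,-1,0,1] = (4 - 22) / (1 - (-2)) = -6
P[-1,0,1,2] = (34 - 4) / (2 - (-1)) = 10
P[-2,-1,0,1,2] = (10 - (-6)) / (2 - (-2)) = 4
P(3) = 47 + (-44)·(5) + 22·(5)·(4) + (-6)·(5)·(4)·(3) + 4·(5)·(4)·(3)·(2) = 387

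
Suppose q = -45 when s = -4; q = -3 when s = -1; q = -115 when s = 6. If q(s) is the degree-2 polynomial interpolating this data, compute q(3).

Evaluate each Lagrange basis at s = 3:
L_0(3) = (4)·(-3)/[(-3)·(-10)] = -2/5
L_1(3) = (7)·(-3)/[(3)·(-7)] = 1
L_2(3) = (7)·(4)/[(10)·(7)] = 2/5
Sum: (-45)·(-2/5) + (-3)·(1) + (-115)·(2/5) = -31

-31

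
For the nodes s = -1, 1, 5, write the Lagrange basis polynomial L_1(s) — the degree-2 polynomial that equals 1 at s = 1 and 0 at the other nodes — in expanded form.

L_1(s) = (s + 1)(s - 5) / [(2)·(-4)]
       = (s^2 - 4s - 5) / (-8)

L_1(s) = -(1/8)s^2 + (1/2)s + 5/8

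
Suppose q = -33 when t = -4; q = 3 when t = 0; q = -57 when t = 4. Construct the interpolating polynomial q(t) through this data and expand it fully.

q(t) = -3t^2 - 3t + 3

Newton's divided differences:
q[-4,0] = (3 - (-33)) / (0 - (-4)) = 9
q[0,4] = (-57 - 3) / (4 - 0) = -15
q[-4,0,4] = (-15 - 9) / (4 - (-4)) = -3
q(t) = -33 + 9·(t + 4) + (-3)·(t + 4)t
Expanding: q(t) = -3t^2 - 3t + 3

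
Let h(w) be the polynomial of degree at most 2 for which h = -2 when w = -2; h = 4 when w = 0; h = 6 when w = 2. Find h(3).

11/2

Evaluate each Lagrange basis at w = 3:
L_0(3) = (3)·(1)/[(-2)·(-4)] = 3/8
L_1(3) = (5)·(1)/[(2)·(-2)] = -5/4
L_2(3) = (5)·(3)/[(4)·(2)] = 15/8
Sum: (-2)·(3/8) + 4·(-5/4) + 6·(15/8) = 11/2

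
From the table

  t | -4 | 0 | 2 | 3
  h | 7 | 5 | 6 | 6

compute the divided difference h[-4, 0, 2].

h[-4,0] = (5 - 7) / (0 - (-4)) = -1/2
h[0,2] = (6 - 5) / (2 - 0) = 1/2
h[-4,0,2] = (1/2 - (-1/2)) / (2 - (-4)) = 1/6

1/6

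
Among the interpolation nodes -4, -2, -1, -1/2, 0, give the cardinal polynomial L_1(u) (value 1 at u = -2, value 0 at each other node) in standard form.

L_1(u) = -(1/6)u^4 - (11/12)u^3 - (13/12)u^2 - (1/3)u

L_1(u) = (u + 4)(u + 1)(u + 1/2)u / [(2)·(-1)·(-3/2)·(-2)]
       = (u^4 + (11/2)u^3 + (13/2)u^2 + 2u) / (-6)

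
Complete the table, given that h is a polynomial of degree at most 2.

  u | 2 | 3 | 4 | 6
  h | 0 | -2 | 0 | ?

16

The 3 known values determine h uniquely (degree ≤ 2).
Evaluate each Lagrange basis at u = 6:
L_0(6) = (3)·(2)/[(-1)·(-2)] = 3
L_1(6) = (4)·(2)/[(1)·(-1)] = -8
L_2(6) = (4)·(3)/[(2)·(1)] = 6
Sum: 0 + (-2)·(-8) + 0 = 16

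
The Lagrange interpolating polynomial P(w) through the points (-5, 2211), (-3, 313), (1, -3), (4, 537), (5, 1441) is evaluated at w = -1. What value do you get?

L_0(-1) = (2)·(-2)·(-5)·(-6)/[(-2)·(-6)·(-9)·(-10)] = -1/9
L_1(-1) = (4)·(-2)·(-5)·(-6)/[(2)·(-4)·(-7)·(-8)] = 15/28
L_2(-1) = (4)·(2)·(-5)·(-6)/[(6)·(4)·(-3)·(-4)] = 5/6
L_3(-1) = (4)·(2)·(-2)·(-6)/[(9)·(7)·(3)·(-1)] = -32/63
L_4(-1) = (4)·(2)·(-2)·(-5)/[(10)·(8)·(4)·(1)] = 1/4
Sum: 2211·(-1/9) + 313·(15/28) + (-3)·(5/6) + 537·(-32/63) + 1441·(1/4) = 7

7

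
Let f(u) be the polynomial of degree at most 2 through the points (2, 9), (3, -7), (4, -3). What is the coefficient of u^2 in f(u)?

The leading coefficient equals the top divided difference f[2,3,4].
f[2,3] = (-7 - 9) / (3 - 2) = -16
f[3,4] = (-3 - (-7)) / (4 - 3) = 4
f[2,3,4] = (4 - (-16)) / (4 - 2) = 10

10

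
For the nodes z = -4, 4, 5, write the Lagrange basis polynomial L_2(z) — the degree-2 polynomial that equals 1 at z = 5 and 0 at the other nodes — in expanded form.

L_2(z) = (1/9)z^2 - 16/9

L_2(z) = (z + 4)(z - 4) / [(9)·(1)]
       = (z^2 - 16) / (9)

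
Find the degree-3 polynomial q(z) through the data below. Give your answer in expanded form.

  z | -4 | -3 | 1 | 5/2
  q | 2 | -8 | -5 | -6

q(z) = -(1589/4290)z^3 - (207/2860)z^2 + (27439/8580)z - 1109/143

L_0(z) = (z + 3)(z - 1)(z - 5/2) / [-65/2] = -(2/65)z^3 + (1/65)z^2 + (16/65)z - 3/13
L_1(z) = (z + 4)(z - 1)(z - 5/2) / [22] = (1/22)z^3 + (1/44)z^2 - (23/44)z + 5/11
L_2(z) = (z + 4)(z + 3)(z - 5/2) / [-30] = -(1/30)z^3 - (3/20)z^2 + (11/60)z + 1
L_3(z) = (z + 4)(z + 3)(z - 1) / [429/8] = (8/429)z^3 + (16/143)z^2 + (40/429)z - 32/143
q(z) = 2·L_0 + (-8)·L_1 + (-5)·L_2 + (-6)·L_3
  2·L_0(z) = -(4/65)z^3 + (2/65)z^2 + (32/65)z - 6/13
  (-8)·L_1(z) = -(4/11)z^3 - (2/11)z^2 + (46/11)z - 40/11
  (-5)·L_2(z) = (1/6)z^3 + (3/4)z^2 - (11/12)z - 5
  (-6)·L_3(z) = -(16/143)z^3 - (96/143)z^2 - (80/143)z + 192/143
Adding term by term: -(1589/4290)z^3 - (207/2860)z^2 + (27439/8580)z - 1109/143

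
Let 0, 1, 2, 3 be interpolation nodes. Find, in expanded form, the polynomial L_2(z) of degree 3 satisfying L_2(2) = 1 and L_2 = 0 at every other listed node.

L_2(z) = z(z - 1)(z - 3) / [(2)·(1)·(-1)]
       = (z^3 - 4z^2 + 3z) / (-2)

L_2(z) = -(1/2)z^3 + 2z^2 - (3/2)z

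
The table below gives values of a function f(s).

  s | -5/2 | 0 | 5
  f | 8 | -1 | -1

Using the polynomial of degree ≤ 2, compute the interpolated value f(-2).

143/25

Using Newton's divided-difference form:
f[-5/2,0] = (-1 - 8) / (0 - (-5/2)) = -18/5
f[0,5] = (-1 - (-1)) / (5 - 0) = 0
f[-5/2,0,5] = (0 - (-18/5)) / (5 - (-5/2)) = 12/25
f(-2) = 8 + (-18/5)·(1/2) + (12/25)·(1/2)·(-2) = 143/25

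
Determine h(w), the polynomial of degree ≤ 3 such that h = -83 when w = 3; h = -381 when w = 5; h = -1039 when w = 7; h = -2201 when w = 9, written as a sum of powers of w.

h(w) = -3w^3 - 2w + 4

Newton's divided differences:
h[3,5] = (-381 - (-83)) / (5 - 3) = -149
h[5,7] = (-1039 - (-381)) / (7 - 5) = -329
h[7,9] = (-2201 - (-1039)) / (9 - 7) = -581
h[3,5,7] = (-329 - (-149)) / (7 - 3) = -45
h[5,7,9] = (-581 - (-329)) / (9 - 5) = -63
h[3,5,7,9] = (-63 - (-45)) / (9 - 3) = -3
h(w) = -83 + (-149)·(w - 3) + (-45)·(w - 3)(w - 5) + (-3)·(w - 3)(w - 5)(w - 7)
Expanding: h(w) = -3w^3 - 2w + 4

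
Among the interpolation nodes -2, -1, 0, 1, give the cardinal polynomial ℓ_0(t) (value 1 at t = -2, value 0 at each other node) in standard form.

ℓ_0(t) = -(1/6)t^3 + (1/6)t

ℓ_0(t) = (t + 1)t(t - 1) / [(-1)·(-2)·(-3)]
       = (t^3 - t) / (-6)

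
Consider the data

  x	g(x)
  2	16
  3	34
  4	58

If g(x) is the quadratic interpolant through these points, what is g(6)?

Evaluate each Lagrange basis at x = 6:
L_0(6) = (3)·(2)/[(-1)·(-2)] = 3
L_1(6) = (4)·(2)/[(1)·(-1)] = -8
L_2(6) = (4)·(3)/[(2)·(1)] = 6
Sum: 16·(3) + 34·(-8) + 58·(6) = 124

124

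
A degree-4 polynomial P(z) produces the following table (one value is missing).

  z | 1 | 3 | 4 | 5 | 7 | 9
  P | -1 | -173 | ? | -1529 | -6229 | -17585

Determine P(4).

-595

The 5 known values determine P uniquely (degree ≤ 4).
Evaluate each Lagrange basis at z = 4:
L_0(4) = (1)·(-1)·(-3)·(-5)/[(-2)·(-4)·(-6)·(-8)] = -5/128
L_1(4) = (3)·(-1)·(-3)·(-5)/[(2)·(-2)·(-4)·(-6)] = 15/32
L_2(4) = (3)·(1)·(-3)·(-5)/[(4)·(2)·(-2)·(-4)] = 45/64
L_3(4) = (3)·(1)·(-1)·(-5)/[(6)·(4)·(2)·(-2)] = -5/32
L_4(4) = (3)·(1)·(-1)·(-3)/[(8)·(6)·(4)·(2)] = 3/128
Sum: (-1)·(-5/128) + (-173)·(15/32) + (-1529)·(45/64) + (-6229)·(-5/32) + (-17585)·(3/128) = -595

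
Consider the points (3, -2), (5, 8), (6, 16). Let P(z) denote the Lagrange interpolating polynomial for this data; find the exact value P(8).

Evaluate each Lagrange basis at z = 8:
L_0(8) = (3)·(2)/[(-2)·(-3)] = 1
L_1(8) = (5)·(2)/[(2)·(-1)] = -5
L_2(8) = (5)·(3)/[(3)·(1)] = 5
Sum: (-2)·(1) + 8·(-5) + 16·(5) = 38

38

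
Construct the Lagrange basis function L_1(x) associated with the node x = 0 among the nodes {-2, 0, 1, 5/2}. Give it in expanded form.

L_1(x) = (x + 2)(x - 1)(x - 5/2) / [(2)·(-1)·(-5/2)]
       = (x^3 - (3/2)x^2 - (9/2)x + 5) / (5)

L_1(x) = (1/5)x^3 - (3/10)x^2 - (9/10)x + 1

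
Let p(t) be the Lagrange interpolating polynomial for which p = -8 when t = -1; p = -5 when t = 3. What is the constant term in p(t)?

Build the Lagrange basis polynomials:
L_0(t) = (t - 3) / [-4] = -(1/4)t + 3/4
L_1(t) = (t + 1) / [4] = (1/4)t + 1/4
p(t) = (-8)·L_0 + (-5)·L_1
Only the constant term is needed; take it from each L_i and combine:
(-8)·(3/4) + (-5)·(1/4) = -29/4

-29/4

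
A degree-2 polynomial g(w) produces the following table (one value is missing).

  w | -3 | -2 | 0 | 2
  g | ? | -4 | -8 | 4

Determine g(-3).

4

The 3 known values determine g uniquely (degree ≤ 2).
L_0(-3) = (-3)·(-5)/[(-2)·(-4)] = 15/8
L_1(-3) = (-1)·(-5)/[(2)·(-2)] = -5/4
L_2(-3) = (-1)·(-3)/[(4)·(2)] = 3/8
Sum: (-4)·(15/8) + (-8)·(-5/4) + 4·(3/8) = 4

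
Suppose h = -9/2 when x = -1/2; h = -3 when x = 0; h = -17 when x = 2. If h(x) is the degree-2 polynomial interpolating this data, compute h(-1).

-8

Evaluate each Lagrange basis at x = -1:
L_0(-1) = (-1)·(-3)/[(-1/2)·(-5/2)] = 12/5
L_1(-1) = (-1/2)·(-3)/[(1/2)·(-2)] = -3/2
L_2(-1) = (-1/2)·(-1)/[(5/2)·(2)] = 1/10
Sum: (-9/2)·(12/5) + (-3)·(-3/2) + (-17)·(1/10) = -8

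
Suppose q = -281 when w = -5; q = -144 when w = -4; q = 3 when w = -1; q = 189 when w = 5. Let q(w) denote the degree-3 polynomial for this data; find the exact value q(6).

Using Newton's divided-difference form:
q[-5,-4] = (-144 - (-281)) / (-4 - (-5)) = 137
q[-4,-1] = (3 - (-144)) / (-1 - (-4)) = 49
q[-1,5] = (189 - 3) / (5 - (-1)) = 31
q[-5,-4,-1] = (49 - 137) / (-1 - (-5)) = -22
q[-4,-1,5] = (31 - 49) / (5 - (-4)) = -2
q[-5,-4,-1,5] = (-2 - (-22)) / (5 - (-5)) = 2
q(6) = -281 + 137·(11) + (-22)·(11)·(10) + 2·(11)·(10)·(7) = 346

346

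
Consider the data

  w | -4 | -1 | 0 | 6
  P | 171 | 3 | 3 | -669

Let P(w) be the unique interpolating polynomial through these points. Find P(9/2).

Evaluate each Lagrange basis at w = 9/2:
L_0(9/2) = (11/2)·(9/2)·(-3/2)/[(-3)·(-4)·(-10)] = 99/320
L_1(9/2) = (17/2)·(9/2)·(-3/2)/[(3)·(-1)·(-7)] = -153/56
L_2(9/2) = (17/2)·(11/2)·(-3/2)/[(4)·(1)·(-6)] = 187/64
L_3(9/2) = (17/2)·(11/2)·(9/2)/[(10)·(7)·(6)] = 561/1120
Sum: 171·(99/320) + 3·(-153/56) + 3·(187/64) + (-669)·(561/1120) = -2253/8

-2253/8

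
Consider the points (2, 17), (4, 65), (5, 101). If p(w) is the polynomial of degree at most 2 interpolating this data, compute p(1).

Evaluate each Lagrange basis at w = 1:
L_0(1) = (-3)·(-4)/[(-2)·(-3)] = 2
L_1(1) = (-1)·(-4)/[(2)·(-1)] = -2
L_2(1) = (-1)·(-3)/[(3)·(1)] = 1
Sum: 17·(2) + 65·(-2) + 101·(1) = 5

5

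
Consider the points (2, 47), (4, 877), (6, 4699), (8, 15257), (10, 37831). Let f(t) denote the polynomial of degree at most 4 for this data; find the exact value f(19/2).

L_0(19/2) = (11/2)·(7/2)·(3/2)·(-1/2)/[(-2)·(-4)·(-6)·(-8)] = -77/2048
L_1(19/2) = (15/2)·(7/2)·(3/2)·(-1/2)/[(2)·(-2)·(-4)·(-6)] = 105/512
L_2(19/2) = (15/2)·(11/2)·(3/2)·(-1/2)/[(4)·(2)·(-2)·(-4)] = -495/1024
L_3(19/2) = (15/2)·(11/2)·(7/2)·(-1/2)/[(6)·(4)·(2)·(-2)] = 385/512
L_4(19/2) = (15/2)·(11/2)·(7/2)·(3/2)/[(8)·(6)·(4)·(2)] = 1155/2048
Sum: 47·(-77/2048) + 877·(105/512) + 4699·(-495/1024) + 15257·(385/512) + 37831·(1155/2048) = 61429/2

61429/2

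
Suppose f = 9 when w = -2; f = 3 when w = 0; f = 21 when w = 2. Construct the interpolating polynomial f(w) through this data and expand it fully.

f(w) = 3w^2 + 3w + 3

Build the Lagrange basis polynomials:
L_0(w) = w(w - 2) / [8] = (1/8)w^2 - (1/4)w
L_1(w) = (w + 2)(w - 2) / [-4] = -(1/4)w^2 + 1
L_2(w) = (w + 2)w / [8] = (1/8)w^2 + (1/4)w
f(w) = 9·L_0 + 3·L_1 + 21·L_2
  9·L_0(w) = (9/8)w^2 - (9/4)w
  3·L_1(w) = -(3/4)w^2 + 3
  21·L_2(w) = (21/8)w^2 + (21/4)w
Adding term by term: 3w^2 + 3w + 3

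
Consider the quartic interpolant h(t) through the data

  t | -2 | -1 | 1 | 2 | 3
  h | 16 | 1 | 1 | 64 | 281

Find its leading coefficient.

The leading coefficient equals the top divided difference h[-2,-1,1,2,3].
h[-2,-1] = (1 - 16) / (-1 - (-2)) = -15
h[-1,1] = (1 - 1) / (1 - (-1)) = 0
h[1,2] = (64 - 1) / (2 - 1) = 63
h[2,3] = (281 - 64) / (3 - 2) = 217
h[-2,-1,1] = (0 - (-15)) / (1 - (-2)) = 5
h[-1,1,2] = (63 - 0) / (2 - (-1)) = 21
h[1,2,3] = (217 - 63) / (3 - 1) = 77
h[-2,-1,1,2] = (21 - 5) / (2 - (-2)) = 4
h[-1,1,2,3] = (77 - 21) / (3 - (-1)) = 14
h[-2,-1,1,2,3] = (14 - 4) / (3 - (-2)) = 2

2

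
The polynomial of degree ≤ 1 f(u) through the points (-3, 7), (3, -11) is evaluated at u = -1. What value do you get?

1

L_0(-1) = (-4)/[(-6)] = 2/3
L_1(-1) = (2)/[(6)] = 1/3
Sum: 7·(2/3) + (-11)·(1/3) = 1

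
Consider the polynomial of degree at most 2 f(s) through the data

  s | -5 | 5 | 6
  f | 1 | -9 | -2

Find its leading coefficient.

8/11

Build the Lagrange basis polynomials:
L_0(s) = (s - 5)(s - 6) / [110] = (1/110)s^2 - (1/10)s + 3/11
L_1(s) = (s + 5)(s - 6) / [-10] = -(1/10)s^2 + (1/10)s + 3
L_2(s) = (s + 5)(s - 5) / [11] = (1/11)s^2 - 25/11
f(s) = 1·L_0 + (-9)·L_1 + (-2)·L_2
Only the coefficient of s^2 is needed; take it from each L_i and combine:
1·(1/110) + (-9)·(-1/10) + (-2)·(1/11) = 8/11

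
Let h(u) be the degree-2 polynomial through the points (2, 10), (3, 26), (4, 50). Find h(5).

L_0(5) = (2)·(1)/[(-1)·(-2)] = 1
L_1(5) = (3)·(1)/[(1)·(-1)] = -3
L_2(5) = (3)·(2)/[(2)·(1)] = 3
Sum: 10·(1) + 26·(-3) + 50·(3) = 82

82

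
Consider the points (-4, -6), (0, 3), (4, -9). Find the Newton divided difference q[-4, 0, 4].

q[-4,0] = (3 - (-6)) / (0 - (-4)) = 9/4
q[0,4] = (-9 - 3) / (4 - 0) = -3
q[-4,0,4] = (-3 - 9/4) / (4 - (-4)) = -21/32

-21/32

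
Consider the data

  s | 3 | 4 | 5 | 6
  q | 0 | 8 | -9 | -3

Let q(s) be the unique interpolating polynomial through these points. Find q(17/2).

L_0(17/2) = (9/2)·(7/2)·(5/2)/[(-1)·(-2)·(-3)] = -105/16
L_1(17/2) = (11/2)·(7/2)·(5/2)/[(1)·(-1)·(-2)] = 385/16
L_2(17/2) = (11/2)·(9/2)·(5/2)/[(2)·(1)·(-1)] = -495/16
L_3(17/2) = (11/2)·(9/2)·(7/2)/[(3)·(2)·(1)] = 231/16
Sum: 0 + 8·(385/16) + (-9)·(-495/16) + (-3)·(231/16) = 3421/8

3421/8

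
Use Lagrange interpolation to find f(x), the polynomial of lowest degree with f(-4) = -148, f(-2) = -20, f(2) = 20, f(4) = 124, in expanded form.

Build the Lagrange basis polynomials:
L_0(x) = (x + 2)(x - 2)(x - 4) / [-96] = -(1/96)x^3 + (1/24)x^2 + (1/24)x - 1/6
L_1(x) = (x + 4)(x - 2)(x - 4) / [48] = (1/48)x^3 - (1/24)x^2 - (1/3)x + 2/3
L_2(x) = (x + 4)(x + 2)(x - 4) / [-48] = -(1/48)x^3 - (1/24)x^2 + (1/3)x + 2/3
L_3(x) = (x + 4)(x + 2)(x - 2) / [96] = (1/96)x^3 + (1/24)x^2 - (1/24)x - 1/6
f(x) = (-148)·L_0 + (-20)·L_1 + 20·L_2 + 124·L_3
  (-148)·L_0(x) = (37/24)x^3 - (37/6)x^2 - (37/6)x + 74/3
  (-20)·L_1(x) = -(5/12)x^3 + (5/6)x^2 + (20/3)x - 40/3
  20·L_2(x) = -(5/12)x^3 - (5/6)x^2 + (20/3)x + 40/3
  124·L_3(x) = (31/24)x^3 + (31/6)x^2 - (31/6)x - 62/3
Adding term by term: 2x^3 - x^2 + 2x + 4

f(x) = 2x^3 - x^2 + 2x + 4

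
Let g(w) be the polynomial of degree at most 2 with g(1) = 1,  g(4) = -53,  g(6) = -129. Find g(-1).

-3

Evaluate each Lagrange basis at w = -1:
L_0(-1) = (-5)·(-7)/[(-3)·(-5)] = 7/3
L_1(-1) = (-2)·(-7)/[(3)·(-2)] = -7/3
L_2(-1) = (-2)·(-5)/[(5)·(2)] = 1
Sum: 1·(7/3) + (-53)·(-7/3) + (-129)·(1) = -3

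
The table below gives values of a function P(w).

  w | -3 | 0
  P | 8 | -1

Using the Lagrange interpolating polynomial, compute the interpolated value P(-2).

L_0(-2) = (-2)/[(-3)] = 2/3
L_1(-2) = (1)/[(3)] = 1/3
Sum: 8·(2/3) + (-1)·(1/3) = 5

5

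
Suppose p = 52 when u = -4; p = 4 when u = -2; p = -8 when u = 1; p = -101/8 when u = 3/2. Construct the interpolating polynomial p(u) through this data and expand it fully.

p(u) = -u^3 - u^2 - 2u - 4

L_0(u) = (u + 2)(u - 1)(u - 3/2) / [-55] = -(1/55)u^3 + (1/110)u^2 + (7/110)u - 3/55
L_1(u) = (u + 4)(u - 1)(u - 3/2) / [21] = (1/21)u^3 + (1/14)u^2 - (17/42)u + 2/7
L_2(u) = (u + 4)(u + 2)(u - 3/2) / [-15/2] = -(2/15)u^3 - (3/5)u^2 + (2/15)u + 8/5
L_3(u) = (u + 4)(u + 2)(u - 1) / [77/8] = (8/77)u^3 + (40/77)u^2 + (16/77)u - 64/77
p(u) = 52·L_0 + 4·L_1 + (-8)·L_2 + (-101/8)·L_3
  52·L_0(u) = -(52/55)u^3 + (26/55)u^2 + (182/55)u - 156/55
  4·L_1(u) = (4/21)u^3 + (2/7)u^2 - (34/21)u + 8/7
  (-8)·L_2(u) = (16/15)u^3 + (24/5)u^2 - (16/15)u - 64/5
  (-101/8)·L_3(u) = -(101/77)u^3 - (505/77)u^2 - (202/77)u + 808/77
Adding term by term: -u^3 - u^2 - 2u - 4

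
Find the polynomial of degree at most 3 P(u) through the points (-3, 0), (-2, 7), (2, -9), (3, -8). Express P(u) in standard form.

Newton's divided differences:
P[-3,-2] = (7 - 0) / (-2 - (-3)) = 7
P[-2,2] = (-9 - 7) / (2 - (-2)) = -4
P[2,3] = (-8 - (-9)) / (3 - 2) = 1
P[-3,-2,2] = (-4 - 7) / (2 - (-3)) = -11/5
P[-2,2,3] = (1 - (-4)) / (3 - (-2)) = 1
P[-3,-2,2,3] = (1 - (-11/5)) / (3 - (-3)) = 8/15
P(u) = 7·(u + 3) + (-11/5)·(u + 3)(u + 2) + (8/15)·(u + 3)(u + 2)(u - 2)
Expanding: P(u) = (8/15)u^3 - (3/5)u^2 - (92/15)u + 7/5

P(u) = (8/15)u^3 - (3/5)u^2 - (92/15)u + 7/5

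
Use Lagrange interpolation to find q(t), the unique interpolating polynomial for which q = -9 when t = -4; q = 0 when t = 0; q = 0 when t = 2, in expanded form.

L_0(t) = t(t - 2) / [24] = (1/24)t^2 - (1/12)t
L_1(t) = (t + 4)(t - 2) / [-8] = -(1/8)t^2 - (1/4)t + 1
L_2(t) = (t + 4)t / [12] = (1/12)t^2 + (1/3)t
q(t) = (-9)·L_0 + 0·L_1 + 0·L_2
  (-9)·L_0(t) = -(3/8)t^2 + (3/4)t
  0·L_1(t) = 0
  0·L_2(t) = 0
Adding term by term: -(3/8)t^2 + (3/4)t

q(t) = -(3/8)t^2 + (3/4)t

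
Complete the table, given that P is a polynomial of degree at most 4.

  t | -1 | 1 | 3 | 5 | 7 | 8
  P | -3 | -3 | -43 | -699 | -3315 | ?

The 5 known values determine P uniquely (degree ≤ 4).
L_0(8) = (7)·(5)·(3)·(1)/[(-2)·(-4)·(-6)·(-8)] = 35/128
L_1(8) = (9)·(5)·(3)·(1)/[(2)·(-2)·(-4)·(-6)] = -45/32
L_2(8) = (9)·(7)·(3)·(1)/[(4)·(2)·(-2)·(-4)] = 189/64
L_3(8) = (9)·(7)·(5)·(1)/[(6)·(4)·(2)·(-2)] = -105/32
L_4(8) = (9)·(7)·(5)·(3)/[(8)·(6)·(4)·(2)] = 315/128
Sum: (-3)·(35/128) + (-3)·(-45/32) + (-43)·(189/64) + (-699)·(-105/32) + (-3315)·(315/128) = -5988

-5988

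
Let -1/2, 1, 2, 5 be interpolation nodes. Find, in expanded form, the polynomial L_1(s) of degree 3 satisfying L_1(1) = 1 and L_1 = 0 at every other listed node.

L_1(s) = (1/6)s^3 - (13/12)s^2 + (13/12)s + 5/6

L_1(s) = (s + 1/2)(s - 2)(s - 5) / [(3/2)·(-1)·(-4)]
       = (s^3 - (13/2)s^2 + (13/2)s + 5) / (6)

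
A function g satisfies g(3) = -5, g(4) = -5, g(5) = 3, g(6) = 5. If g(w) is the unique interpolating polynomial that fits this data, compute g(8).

Evaluate each Lagrange basis at w = 8:
L_0(8) = (4)·(3)·(2)/[(-1)·(-2)·(-3)] = -4
L_1(8) = (5)·(3)·(2)/[(1)·(-1)·(-2)] = 15
L_2(8) = (5)·(4)·(2)/[(2)·(1)·(-1)] = -20
L_3(8) = (5)·(4)·(3)/[(3)·(2)·(1)] = 10
Sum: (-5)·(-4) + (-5)·(15) + 3·(-20) + 5·(10) = -65

-65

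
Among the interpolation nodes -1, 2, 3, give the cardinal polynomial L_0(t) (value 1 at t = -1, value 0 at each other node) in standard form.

L_0(t) = (t - 2)(t - 3) / [(-3)·(-4)]
       = (t^2 - 5t + 6) / (12)

L_0(t) = (1/12)t^2 - (5/12)t + 1/2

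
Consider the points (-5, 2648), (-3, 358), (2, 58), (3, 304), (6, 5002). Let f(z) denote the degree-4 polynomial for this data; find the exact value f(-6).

5434

Evaluate each Lagrange basis at z = -6:
L_0(-6) = (-3)·(-8)·(-9)·(-12)/[(-2)·(-7)·(-8)·(-11)] = 162/77
L_1(-6) = (-1)·(-8)·(-9)·(-12)/[(2)·(-5)·(-6)·(-9)] = -8/5
L_2(-6) = (-1)·(-3)·(-9)·(-12)/[(7)·(5)·(-1)·(-4)] = 81/35
L_3(-6) = (-1)·(-3)·(-8)·(-12)/[(8)·(6)·(1)·(-3)] = -2
L_4(-6) = (-1)·(-3)·(-8)·(-9)/[(11)·(9)·(4)·(3)] = 2/11
Sum: 2648·(162/77) + 358·(-8/5) + 58·(81/35) + 304·(-2) + 5002·(2/11) = 5434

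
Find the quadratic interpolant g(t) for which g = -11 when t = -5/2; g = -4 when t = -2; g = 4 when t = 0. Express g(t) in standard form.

Newton's divided differences:
g[-5/2,-2] = (-4 - (-11)) / (-2 - (-5/2)) = 14
g[-2,0] = (4 - (-4)) / (0 - (-2)) = 4
g[-5/2,-2,0] = (4 - 14) / (0 - (-5/2)) = -4
g(t) = -11 + 14·(t + 5/2) + (-4)·(t + 5/2)(t + 2)
Expanding: g(t) = -4t^2 - 4t + 4

g(t) = -4t^2 - 4t + 4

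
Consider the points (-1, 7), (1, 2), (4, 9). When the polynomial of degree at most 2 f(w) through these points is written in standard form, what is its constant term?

L_0(w) = (w - 1)(w - 4) / [10] = (1/10)w^2 - (1/2)w + 2/5
L_1(w) = (w + 1)(w - 4) / [-6] = -(1/6)w^2 + (1/2)w + 2/3
L_2(w) = (w + 1)(w - 1) / [15] = (1/15)w^2 - 1/15
f(w) = 7·L_0 + 2·L_1 + 9·L_2
Only the constant term is needed; take it from each L_i and combine:
7·(2/5) + 2·(2/3) + 9·(-1/15) = 53/15

53/15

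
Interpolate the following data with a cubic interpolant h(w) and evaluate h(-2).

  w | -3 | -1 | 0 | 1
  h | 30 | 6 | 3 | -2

13

Evaluate each Lagrange basis at w = -2:
L_0(-2) = (-1)·(-2)·(-3)/[(-2)·(-3)·(-4)] = 1/4
L_1(-2) = (1)·(-2)·(-3)/[(2)·(-1)·(-2)] = 3/2
L_2(-2) = (1)·(-1)·(-3)/[(3)·(1)·(-1)] = -1
L_3(-2) = (1)·(-1)·(-2)/[(4)·(2)·(1)] = 1/4
Sum: 30·(1/4) + 6·(3/2) + 3·(-1) + (-2)·(1/4) = 13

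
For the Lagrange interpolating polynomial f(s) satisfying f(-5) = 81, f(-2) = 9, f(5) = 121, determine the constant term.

Build the Lagrange basis polynomials:
L_0(s) = (s + 2)(s - 5) / [30] = (1/30)s^2 - (1/10)s - 1/3
L_1(s) = (s + 5)(s - 5) / [-21] = -(1/21)s^2 + 25/21
L_2(s) = (s + 5)(s + 2) / [70] = (1/70)s^2 + (1/10)s + 1/7
f(s) = 81·L_0 + 9·L_1 + 121·L_2
Only the constant term is needed; take it from each L_i and combine:
81·(-1/3) + 9·(25/21) + 121·(1/7) = 1

1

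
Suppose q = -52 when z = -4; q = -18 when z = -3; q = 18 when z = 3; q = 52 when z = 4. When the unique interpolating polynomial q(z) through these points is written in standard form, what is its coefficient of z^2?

L_0(z) = (z + 3)(z - 3)(z - 4) / [-56] = -(1/56)z^3 + (1/14)z^2 + (9/56)z - 9/14
L_1(z) = (z + 4)(z - 3)(z - 4) / [42] = (1/42)z^3 - (1/14)z^2 - (8/21)z + 8/7
L_2(z) = (z + 4)(z + 3)(z - 4) / [-42] = -(1/42)z^3 - (1/14)z^2 + (8/21)z + 8/7
L_3(z) = (z + 4)(z + 3)(z - 3) / [56] = (1/56)z^3 + (1/14)z^2 - (9/56)z - 9/14
q(z) = (-52)·L_0 + (-18)·L_1 + 18·L_2 + 52·L_3
Only the coefficient of z^2 is needed; take it from each L_i and combine:
(-52)·(1/14) + (-18)·(-1/14) + 18·(-1/14) + 52·(1/14) = 0

0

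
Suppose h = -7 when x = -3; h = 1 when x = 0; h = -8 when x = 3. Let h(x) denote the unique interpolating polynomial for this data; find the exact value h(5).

Using Newton's divided-difference form:
h[-3,0] = (1 - (-7)) / (0 - (-3)) = 8/3
h[0,3] = (-8 - 1) / (3 - 0) = -3
h[-3,0,3] = (-3 - 8/3) / (3 - (-3)) = -17/18
h(5) = -7 + (8/3)·(8) + (-17/18)·(8)·(5) = -211/9

-211/9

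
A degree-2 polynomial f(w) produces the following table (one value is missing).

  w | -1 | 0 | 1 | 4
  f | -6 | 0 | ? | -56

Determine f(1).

The 3 known values determine f uniquely (degree ≤ 2).
Evaluate each Lagrange basis at w = 1:
L_0(1) = (1)·(-3)/[(-1)·(-5)] = -3/5
L_1(1) = (2)·(-3)/[(1)·(-4)] = 3/2
L_2(1) = (2)·(1)/[(5)·(4)] = 1/10
Sum: (-6)·(-3/5) + 0 + (-56)·(1/10) = -2

-2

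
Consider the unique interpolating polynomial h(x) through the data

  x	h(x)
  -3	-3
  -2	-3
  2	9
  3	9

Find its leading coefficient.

The leading coefficient equals the top divided difference h[-3,-2,2,3].
h[-3,-2] = (-3 - (-3)) / (-2 - (-3)) = 0
h[-2,2] = (9 - (-3)) / (2 - (-2)) = 3
h[2,3] = (9 - 9) / (3 - 2) = 0
h[-3,-2,2] = (3 - 0) / (2 - (-3)) = 3/5
h[-2,2,3] = (0 - 3) / (3 - (-2)) = -3/5
h[-3,-2,2,3] = (-3/5 - 3/5) / (3 - (-3)) = -1/5

-1/5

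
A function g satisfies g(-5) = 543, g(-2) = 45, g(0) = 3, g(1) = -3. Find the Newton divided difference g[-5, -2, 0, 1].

-4

g[-5,-2] = (45 - 543) / (-2 - (-5)) = -166
g[-2,0] = (3 - 45) / (0 - (-2)) = -21
g[0,1] = (-3 - 3) / (1 - 0) = -6
g[-5,-2,0] = (-21 - (-166)) / (0 - (-5)) = 29
g[-2,0,1] = (-6 - (-21)) / (1 - (-2)) = 5
g[-5,-2,0,1] = (5 - 29) / (1 - (-5)) = -4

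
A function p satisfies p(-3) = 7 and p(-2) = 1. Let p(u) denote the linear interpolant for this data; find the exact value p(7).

Evaluate each Lagrange basis at u = 7:
L_0(7) = (9)/[(-1)] = -9
L_1(7) = (10)/[(1)] = 10
Sum: 7·(-9) + 1·(10) = -53

-53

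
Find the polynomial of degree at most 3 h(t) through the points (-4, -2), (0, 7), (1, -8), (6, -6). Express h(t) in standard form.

h(t) = (361/600)t^3 - (329/200)t^2 - (4187/300)t + 7

Build the Lagrange basis polynomials:
L_0(t) = t(t - 1)(t - 6) / [-200] = -(1/200)t^3 + (7/200)t^2 - (3/100)t
L_1(t) = (t + 4)(t - 1)(t - 6) / [24] = (1/24)t^3 - (1/8)t^2 - (11/12)t + 1
L_2(t) = (t + 4)t(t - 6) / [-25] = -(1/25)t^3 + (2/25)t^2 + (24/25)t
L_3(t) = (t + 4)t(t - 1) / [300] = (1/300)t^3 + (1/100)t^2 - (1/75)t
h(t) = (-2)·L_0 + 7·L_1 + (-8)·L_2 + (-6)·L_3
  (-2)·L_0(t) = (1/100)t^3 - (7/100)t^2 + (3/50)t
  7·L_1(t) = (7/24)t^3 - (7/8)t^2 - (77/12)t + 7
  (-8)·L_2(t) = (8/25)t^3 - (16/25)t^2 - (192/25)t
  (-6)·L_3(t) = -(1/50)t^3 - (3/50)t^2 + (2/25)t
Adding term by term: (361/600)t^3 - (329/200)t^2 - (4187/300)t + 7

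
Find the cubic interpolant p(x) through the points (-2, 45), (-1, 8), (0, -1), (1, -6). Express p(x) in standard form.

p(x) = -4x^3 + 2x^2 - 3x - 1

L_0(x) = (x + 1)x(x - 1) / [-6] = -(1/6)x^3 + (1/6)x
L_1(x) = (x + 2)x(x - 1) / [2] = (1/2)x^3 + (1/2)x^2 - x
L_2(x) = (x + 2)(x + 1)(x - 1) / [-2] = -(1/2)x^3 - x^2 + (1/2)x + 1
L_3(x) = (x + 2)(x + 1)x / [6] = (1/6)x^3 + (1/2)x^2 + (1/3)x
p(x) = 45·L_0 + 8·L_1 + (-1)·L_2 + (-6)·L_3
  45·L_0(x) = -(15/2)x^3 + (15/2)x
  8·L_1(x) = 4x^3 + 4x^2 - 8x
  (-1)·L_2(x) = (1/2)x^3 + x^2 - (1/2)x - 1
  (-6)·L_3(x) = -x^3 - 3x^2 - 2x
Adding term by term: -4x^3 + 2x^2 - 3x - 1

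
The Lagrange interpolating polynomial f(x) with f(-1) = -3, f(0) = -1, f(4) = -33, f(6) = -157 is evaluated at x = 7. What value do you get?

Evaluate each Lagrange basis at x = 7:
L_0(7) = (7)·(3)·(1)/[(-1)·(-5)·(-7)] = -3/5
L_1(7) = (8)·(3)·(1)/[(1)·(-4)·(-6)] = 1
L_2(7) = (8)·(7)·(1)/[(5)·(4)·(-2)] = -7/5
L_3(7) = (8)·(7)·(3)/[(7)·(6)·(2)] = 2
Sum: (-3)·(-3/5) + (-1)·(1) + (-33)·(-7/5) + (-157)·(2) = -267

-267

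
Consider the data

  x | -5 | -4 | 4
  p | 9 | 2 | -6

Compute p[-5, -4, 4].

2/3

p[-5,-4] = (2 - 9) / (-4 - (-5)) = -7
p[-4,4] = (-6 - 2) / (4 - (-4)) = -1
p[-5,-4,4] = (-1 - (-7)) / (4 - (-5)) = 2/3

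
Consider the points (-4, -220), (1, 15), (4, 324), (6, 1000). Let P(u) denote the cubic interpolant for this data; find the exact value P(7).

Evaluate each Lagrange basis at u = 7:
L_0(7) = (6)·(3)·(1)/[(-5)·(-8)·(-10)] = -9/200
L_1(7) = (11)·(3)·(1)/[(5)·(-3)·(-5)] = 11/25
L_2(7) = (11)·(6)·(1)/[(8)·(3)·(-2)] = -11/8
L_3(7) = (11)·(6)·(3)/[(10)·(5)·(2)] = 99/50
Sum: (-220)·(-9/200) + 15·(11/25) + 324·(-11/8) + 1000·(99/50) = 1551

1551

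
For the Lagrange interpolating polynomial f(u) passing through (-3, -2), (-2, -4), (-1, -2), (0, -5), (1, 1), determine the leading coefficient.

The leading coefficient equals the top divided difference f[-3,-2,-1,0,1].
f[-3,-2] = (-4 - (-2)) / (-2 - (-3)) = -2
f[-2,-1] = (-2 - (-4)) / (-1 - (-2)) = 2
f[-1,0] = (-5 - (-2)) / (0 - (-1)) = -3
f[0,1] = (1 - (-5)) / (1 - 0) = 6
f[-3,-2,-1] = (2 - (-2)) / (-1 - (-3)) = 2
f[-2,-1,0] = (-3 - 2) / (0 - (-2)) = -5/2
f[-1,0,1] = (6 - (-3)) / (1 - (-1)) = 9/2
f[-3,-2,-1,0] = (-5/2 - 2) / (0 - (-3)) = -3/2
f[-2,-1,0,1] = (9/2 - (-5/2)) / (1 - (-2)) = 7/3
f[-3,-2,-1,0,1] = (7/3 - (-3/2)) / (1 - (-3)) = 23/24

23/24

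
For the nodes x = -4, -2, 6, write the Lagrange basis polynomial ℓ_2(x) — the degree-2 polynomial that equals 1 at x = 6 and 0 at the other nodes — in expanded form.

ℓ_2(x) = (1/80)x^2 + (3/40)x + 1/10

ℓ_2(x) = (x + 4)(x + 2) / [(10)·(8)]
       = (x^2 + 6x + 8) / (80)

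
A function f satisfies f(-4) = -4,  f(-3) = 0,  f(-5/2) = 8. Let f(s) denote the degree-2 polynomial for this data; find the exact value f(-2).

20

Evaluate each Lagrange basis at s = -2:
L_0(-2) = (1)·(1/2)/[(-1)·(-3/2)] = 1/3
L_1(-2) = (2)·(1/2)/[(1)·(-1/2)] = -2
L_2(-2) = (2)·(1)/[(3/2)·(1/2)] = 8/3
Sum: (-4)·(1/3) + 0 + 8·(8/3) = 20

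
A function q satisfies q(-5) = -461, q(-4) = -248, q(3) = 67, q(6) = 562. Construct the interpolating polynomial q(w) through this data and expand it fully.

q(w) = 3w^3 - 3w^2 + 3w + 4

Build the Lagrange basis polynomials:
L_0(w) = (w + 4)(w - 3)(w - 6) / [-88] = -(1/88)w^3 + (5/88)w^2 + (9/44)w - 9/11
L_1(w) = (w + 5)(w - 3)(w - 6) / [70] = (1/70)w^3 - (2/35)w^2 - (27/70)w + 9/7
L_2(w) = (w + 5)(w + 4)(w - 6) / [-168] = -(1/168)w^3 - (1/56)w^2 + (17/84)w + 5/7
L_3(w) = (w + 5)(w + 4)(w - 3) / [330] = (1/330)w^3 + (1/55)w^2 - (7/330)w - 2/11
q(w) = (-461)·L_0 + (-248)·L_1 + 67·L_2 + 562·L_3
  (-461)·L_0(w) = (461/88)w^3 - (2305/88)w^2 - (4149/44)w + 4149/11
  (-248)·L_1(w) = -(124/35)w^3 + (496/35)w^2 + (3348/35)w - 2232/7
  67·L_2(w) = -(67/168)w^3 - (67/56)w^2 + (1139/84)w + 335/7
  562·L_3(w) = (281/165)w^3 + (562/55)w^2 - (1967/165)w - 1124/11
Adding term by term: 3w^3 - 3w^2 + 3w + 4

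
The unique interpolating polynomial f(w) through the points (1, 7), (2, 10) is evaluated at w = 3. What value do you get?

L_0(3) = (1)/[(-1)] = -1
L_1(3) = (2)/[(1)] = 2
Sum: 7·(-1) + 10·(2) = 13

13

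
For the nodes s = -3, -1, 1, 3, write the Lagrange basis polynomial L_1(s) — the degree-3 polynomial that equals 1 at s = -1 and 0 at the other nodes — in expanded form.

L_1(s) = (s + 3)(s - 1)(s - 3) / [(2)·(-2)·(-4)]
       = (s^3 - s^2 - 9s + 9) / (16)

L_1(s) = (1/16)s^3 - (1/16)s^2 - (9/16)s + 9/16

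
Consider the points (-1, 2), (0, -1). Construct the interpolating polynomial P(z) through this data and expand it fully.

P(z) = -3z - 1

Build the Lagrange basis polynomials:
L_0(z) = z / [-1] = -z
L_1(z) = (z + 1) / [1] = z + 1
P(z) = 2·L_0 + (-1)·L_1
  2·L_0(z) = -2z
  (-1)·L_1(z) = -z - 1
Adding term by term: -3z - 1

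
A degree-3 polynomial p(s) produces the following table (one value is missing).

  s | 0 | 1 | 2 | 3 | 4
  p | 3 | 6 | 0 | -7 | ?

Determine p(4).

-7

The 4 known values determine p uniquely (degree ≤ 3).
L_0(4) = (3)·(2)·(1)/[(-1)·(-2)·(-3)] = -1
L_1(4) = (4)·(2)·(1)/[(1)·(-1)·(-2)] = 4
L_2(4) = (4)·(3)·(1)/[(2)·(1)·(-1)] = -6
L_3(4) = (4)·(3)·(2)/[(3)·(2)·(1)] = 4
Sum: 3·(-1) + 6·(4) + 0 + (-7)·(4) = -7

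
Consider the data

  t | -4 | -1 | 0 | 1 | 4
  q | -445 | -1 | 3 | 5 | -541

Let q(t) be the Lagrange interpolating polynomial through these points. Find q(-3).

Evaluate each Lagrange basis at t = -3:
L_0(-3) = (-2)·(-3)·(-4)·(-7)/[(-3)·(-4)·(-5)·(-8)] = 7/20
L_1(-3) = (1)·(-3)·(-4)·(-7)/[(3)·(-1)·(-2)·(-5)] = 14/5
L_2(-3) = (1)·(-2)·(-4)·(-7)/[(4)·(1)·(-1)·(-4)] = -7/2
L_3(-3) = (1)·(-2)·(-3)·(-7)/[(5)·(2)·(1)·(-3)] = 7/5
L_4(-3) = (1)·(-2)·(-3)·(-4)/[(8)·(5)·(4)·(3)] = -1/20
Sum: (-445)·(7/20) + (-1)·(14/5) + 3·(-7/2) + 5·(7/5) + (-541)·(-1/20) = -135

-135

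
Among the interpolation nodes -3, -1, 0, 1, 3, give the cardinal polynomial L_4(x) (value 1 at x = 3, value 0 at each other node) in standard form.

L_4(x) = (1/144)x^4 + (1/48)x^3 - (1/144)x^2 - (1/48)x

L_4(x) = (x + 3)(x + 1)x(x - 1) / [(6)·(4)·(3)·(2)]
       = (x^4 + 3x^3 - x^2 - 3x) / (144)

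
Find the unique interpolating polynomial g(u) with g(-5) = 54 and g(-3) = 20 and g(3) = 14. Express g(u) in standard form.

g(u) = 2u^2 - u - 1

Newton's divided differences:
g[-5,-3] = (20 - 54) / (-3 - (-5)) = -17
g[-3,3] = (14 - 20) / (3 - (-3)) = -1
g[-5,-3,3] = (-1 - (-17)) / (3 - (-5)) = 2
g(u) = 54 + (-17)·(u + 5) + 2·(u + 5)(u + 3)
Expanding: g(u) = 2u^2 - u - 1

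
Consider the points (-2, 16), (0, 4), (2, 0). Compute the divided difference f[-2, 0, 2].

f[-2,0] = (4 - 16) / (0 - (-2)) = -6
f[0,2] = (0 - 4) / (2 - 0) = -2
f[-2,0,2] = (-2 - (-6)) / (2 - (-2)) = 1

1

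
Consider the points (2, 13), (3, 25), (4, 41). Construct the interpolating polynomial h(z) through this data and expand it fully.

L_0(z) = (z - 3)(z - 4) / [2] = (1/2)z^2 - (7/2)z + 6
L_1(z) = (z - 2)(z - 4) / [-1] = -z^2 + 6z - 8
L_2(z) = (z - 2)(z - 3) / [2] = (1/2)z^2 - (5/2)z + 3
h(z) = 13·L_0 + 25·L_1 + 41·L_2
  13·L_0(z) = (13/2)z^2 - (91/2)z + 78
  25·L_1(z) = -25z^2 + 150z - 200
  41·L_2(z) = (41/2)z^2 - (205/2)z + 123
Adding term by term: 2z^2 + 2z + 1

h(z) = 2z^2 + 2z + 1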